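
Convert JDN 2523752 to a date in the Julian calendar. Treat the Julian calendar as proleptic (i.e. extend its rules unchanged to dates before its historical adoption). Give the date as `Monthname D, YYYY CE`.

JDN 2523752 is 11 September 2197 in the Gregorian calendar.
In the Julian calendar that day is August 28, 2197 CE.

August 28, 2197 CE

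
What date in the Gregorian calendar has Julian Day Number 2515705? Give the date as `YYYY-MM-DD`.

JDN 2451545 is 1 Jan 2000; 2515705 is +64160 days from there.

2175-08-31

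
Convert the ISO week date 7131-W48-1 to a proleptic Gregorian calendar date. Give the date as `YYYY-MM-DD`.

7131-11-23

ISO week 1 of 7131 is the week containing the first Thursday of 7131.
Week 48, day 1 (Monday) lands on 7131-11-23.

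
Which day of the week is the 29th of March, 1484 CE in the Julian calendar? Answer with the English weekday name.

Equivalently 7 April 1484 Gregorian, JDN 2263177.
Since JDN mod 7 = 0 (0 = Monday), the day is Monday.

Monday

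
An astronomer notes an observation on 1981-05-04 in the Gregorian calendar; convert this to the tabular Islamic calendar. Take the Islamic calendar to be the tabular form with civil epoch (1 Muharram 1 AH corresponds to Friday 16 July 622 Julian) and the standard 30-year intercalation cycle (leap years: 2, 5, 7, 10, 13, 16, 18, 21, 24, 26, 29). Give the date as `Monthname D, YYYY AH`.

Jumada al-Thani 29, 1401 AH

Julian Day Number of the source date = 2444729.
Converting JDN 2444729 to the tabular Islamic calendar gives 29 Jumada al-Thani 1401 AH.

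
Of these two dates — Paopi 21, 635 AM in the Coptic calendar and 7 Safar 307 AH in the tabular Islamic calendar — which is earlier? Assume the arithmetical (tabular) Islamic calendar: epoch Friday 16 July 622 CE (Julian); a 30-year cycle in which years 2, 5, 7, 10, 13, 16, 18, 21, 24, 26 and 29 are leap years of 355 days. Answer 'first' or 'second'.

The two dates have Julian Day Numbers 2056648 and 2056912 respectively.
Since 2056648 < 2056912, the first date comes first.

first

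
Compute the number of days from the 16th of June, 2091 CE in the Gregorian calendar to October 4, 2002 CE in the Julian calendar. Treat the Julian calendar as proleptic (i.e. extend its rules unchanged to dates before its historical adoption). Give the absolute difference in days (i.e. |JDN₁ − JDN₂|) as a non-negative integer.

32384

First date → JDN 2484949; second date → JDN 2452565.
The interval is |2484949 − 2452565| = 32384 days.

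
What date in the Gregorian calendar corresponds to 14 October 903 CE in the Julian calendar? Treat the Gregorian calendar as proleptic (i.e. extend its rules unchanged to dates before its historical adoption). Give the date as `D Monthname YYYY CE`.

The Julian–Gregorian offset here is 5 days (Julian trailing).
14 October 903 Julian + 5 days → 19 October 903 Gregorian.

19 October 903 CE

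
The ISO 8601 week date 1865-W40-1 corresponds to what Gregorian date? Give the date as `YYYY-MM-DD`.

ISO week 1 of 1865 is the week containing the first Thursday of 1865.
Week 40, day 1 (Monday) lands on 1865-10-02.

1865-10-02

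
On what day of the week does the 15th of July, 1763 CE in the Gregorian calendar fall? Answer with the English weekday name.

Friday

JDN 2365178 mod 7 = 4, and JDN 0 was a Monday, so this is a Friday.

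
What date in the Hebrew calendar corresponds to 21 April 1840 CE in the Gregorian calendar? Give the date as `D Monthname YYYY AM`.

18 Nisan 5600 AM

Both dates share Julian Day Number 2393217; in the Hebrew calendar that is 18 Nisan 5600 AM.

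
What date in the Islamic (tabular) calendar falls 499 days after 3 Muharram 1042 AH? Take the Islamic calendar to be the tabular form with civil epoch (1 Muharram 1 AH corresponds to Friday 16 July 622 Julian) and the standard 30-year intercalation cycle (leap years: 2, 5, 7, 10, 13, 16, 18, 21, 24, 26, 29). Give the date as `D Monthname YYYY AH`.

30 Jumada al-Awwal 1043 AH

Counting 499 days forward from JDN 2317338 reaches JDN 2317837, which is 30 Jumada al-Awwal 1043 AH.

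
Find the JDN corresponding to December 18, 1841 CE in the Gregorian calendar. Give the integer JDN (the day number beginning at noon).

2393823

JDN 2400001 is 17 November 1858 CE (Gregorian), MJD 0; the target day is −6178 days from there, so JDN = 2393823.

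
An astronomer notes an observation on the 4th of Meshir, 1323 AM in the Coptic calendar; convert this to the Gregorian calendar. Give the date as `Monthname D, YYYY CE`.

February 8, 1607 CE

Julian Day Number of the source date = 2308043.
Converting JDN 2308043 to the Gregorian calendar gives 8 February 1607 CE.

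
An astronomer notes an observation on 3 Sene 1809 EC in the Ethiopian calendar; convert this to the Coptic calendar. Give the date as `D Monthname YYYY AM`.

3 Paoni 1533 AM

Julian Day Number of the source date = 2384865.
Converting JDN 2384865 to the Coptic calendar gives 3 Paoni 1533 AM.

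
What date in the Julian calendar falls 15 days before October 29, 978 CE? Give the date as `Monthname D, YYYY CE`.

JDN of October 29, 978 CE = 2078574.
2078574 − 15 = 2078559.
JDN 2078559 in the Julian calendar is October 14, 978 CE.

October 14, 978 CE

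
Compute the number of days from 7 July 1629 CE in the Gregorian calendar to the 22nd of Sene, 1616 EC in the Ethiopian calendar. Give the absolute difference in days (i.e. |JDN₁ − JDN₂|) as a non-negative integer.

1837

JDN of the first date = 2316228.
JDN of the second date = 2314391.
|2314391 − 2316228| = 1837.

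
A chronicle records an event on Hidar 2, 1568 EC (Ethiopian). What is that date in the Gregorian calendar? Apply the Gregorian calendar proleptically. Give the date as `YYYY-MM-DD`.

1575-11-09

Both dates share Julian Day Number 2296629; in the Gregorian calendar that is 9 November 1575 CE.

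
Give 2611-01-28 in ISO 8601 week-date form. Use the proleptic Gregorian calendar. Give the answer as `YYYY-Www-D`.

2611-W05-1

The weekday is Monday (ISO weekday 1).
That Monday belongs to ISO week 5 of ISO year 2611.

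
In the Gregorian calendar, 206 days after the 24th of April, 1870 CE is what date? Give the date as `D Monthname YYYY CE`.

JDN of the 24th of April, 1870 CE = 2404177.
2404177 + 206 = 2404383.
JDN 2404383 in the Gregorian calendar is 16 November 1870 CE.

16 November 1870 CE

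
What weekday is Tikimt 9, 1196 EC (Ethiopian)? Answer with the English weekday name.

Tuesday

This is JDN 2160733 (14 October 1203 Gregorian).
JDN 2160733 mod 7 = 1, and JDN 0 was a Monday, so this is a Tuesday.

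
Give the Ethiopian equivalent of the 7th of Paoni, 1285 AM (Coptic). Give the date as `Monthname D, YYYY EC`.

Sene 7, 1561 EC

The source date corresponds to 11 June 1569 in the proleptic Gregorian calendar (JDN 2294287).
That day falls on 7 Sene 1561 EC in the Ethiopian calendar.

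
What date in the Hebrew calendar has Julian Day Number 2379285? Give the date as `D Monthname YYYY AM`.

26 Adar I 5562 AM

The Gregorian equivalent of JDN 2379285 is 28 February 1802.
In the Hebrew calendar that day is 26 Adar I 5562 AM.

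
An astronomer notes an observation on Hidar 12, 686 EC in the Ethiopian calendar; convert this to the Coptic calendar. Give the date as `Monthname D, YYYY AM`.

Hathor 12, 410 AM

Julian Day Number of the source date = 1974488.
Converting JDN 1974488 to the Coptic calendar gives 12 Hathor 410 AM.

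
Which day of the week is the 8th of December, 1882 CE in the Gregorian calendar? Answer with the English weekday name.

Friday

JDN 2408788 mod 7 = 4, and JDN 0 was a Monday, so this is a Friday.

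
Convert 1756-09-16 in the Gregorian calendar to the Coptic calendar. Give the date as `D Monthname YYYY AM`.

Julian Day Number of the source date = 2362685.
Converting JDN 2362685 to the Coptic calendar gives 8 Thout 1473 AM.

8 Thout 1473 AM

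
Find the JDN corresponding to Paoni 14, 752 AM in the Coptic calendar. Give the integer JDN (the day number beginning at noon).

2099616

In the proleptic Gregorian calendar the same day is 14 June 1036.
JDN 2400001 is 17 November 1858 CE (Gregorian), MJD 0; the target day is −300385 days from there, so JDN = 2099616.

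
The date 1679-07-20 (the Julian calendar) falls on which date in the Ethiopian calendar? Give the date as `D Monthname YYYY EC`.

The source date corresponds to 30 July 1679 in the Gregorian calendar (JDN 2334513).
That day falls on 26 Hamle 1671 EC in the Ethiopian calendar.

26 Hamle 1671 EC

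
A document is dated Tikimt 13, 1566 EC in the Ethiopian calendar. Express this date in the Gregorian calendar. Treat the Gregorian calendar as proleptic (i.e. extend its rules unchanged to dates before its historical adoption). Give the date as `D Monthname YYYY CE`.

20 October 1573 CE

Both dates share Julian Day Number 2295879; in the Gregorian calendar that is 20 October 1573 CE.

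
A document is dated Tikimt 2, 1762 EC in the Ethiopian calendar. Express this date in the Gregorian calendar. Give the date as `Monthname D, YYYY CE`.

Julian Day Number of the source date = 2367457.
Converting JDN 2367457 to the Gregorian calendar gives 10 October 1769 CE.

October 10, 1769 CE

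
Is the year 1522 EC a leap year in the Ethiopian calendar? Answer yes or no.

1522 mod 4 = 2; in the Ethiopian calendar a year is leap when year mod 4 = 3, so it is a common year.

no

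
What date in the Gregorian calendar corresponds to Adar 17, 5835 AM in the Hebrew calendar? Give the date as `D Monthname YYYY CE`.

Both dates share Julian Day Number 2479001; in the Gregorian calendar that is 4 March 2075 CE.

4 March 2075 CE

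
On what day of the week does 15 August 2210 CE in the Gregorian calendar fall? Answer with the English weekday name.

JDN 2528472 mod 7 = 2, and JDN 0 was a Monday, so this is a Wednesday.

Wednesday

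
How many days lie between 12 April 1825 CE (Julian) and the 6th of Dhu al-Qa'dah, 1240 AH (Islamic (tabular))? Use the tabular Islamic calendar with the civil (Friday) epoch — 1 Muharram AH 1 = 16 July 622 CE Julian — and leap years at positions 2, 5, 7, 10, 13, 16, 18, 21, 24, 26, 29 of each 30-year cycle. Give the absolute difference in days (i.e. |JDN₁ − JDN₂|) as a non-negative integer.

JDN of the first date = 2387741.
JDN of the second date = 2387800.
|2387800 − 2387741| = 59.

59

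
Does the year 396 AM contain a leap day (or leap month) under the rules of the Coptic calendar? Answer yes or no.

no

396 mod 4 = 0; in the Coptic calendar a year is leap when year mod 4 = 3, so it is a common year.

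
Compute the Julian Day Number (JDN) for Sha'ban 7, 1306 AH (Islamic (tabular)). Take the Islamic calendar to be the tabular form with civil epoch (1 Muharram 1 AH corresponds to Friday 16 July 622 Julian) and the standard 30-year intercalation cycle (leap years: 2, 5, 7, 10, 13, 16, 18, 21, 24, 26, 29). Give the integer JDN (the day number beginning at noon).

2411101

Equivalently 8 April 1889 (Gregorian).
JDN 2299161 is 15 October 1582 CE (Gregorian); the target day is +111940 days from there, so JDN = 2411101.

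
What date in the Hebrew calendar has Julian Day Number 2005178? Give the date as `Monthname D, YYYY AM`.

Kislev 11, 4538 AM

The proleptic Gregorian equivalent of JDN 2005178 is 21 November 777.
In the Hebrew calendar that day is Kislev 11, 4538 AM.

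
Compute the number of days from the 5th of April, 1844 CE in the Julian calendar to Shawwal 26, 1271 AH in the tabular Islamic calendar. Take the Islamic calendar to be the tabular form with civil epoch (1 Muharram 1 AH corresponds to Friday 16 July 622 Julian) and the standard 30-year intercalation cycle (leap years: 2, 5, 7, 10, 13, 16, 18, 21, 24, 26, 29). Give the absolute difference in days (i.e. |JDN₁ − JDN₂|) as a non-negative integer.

4103

First date → JDN 2394674; second date → JDN 2398777.
The interval is |2394674 − 2398777| = 4103 days.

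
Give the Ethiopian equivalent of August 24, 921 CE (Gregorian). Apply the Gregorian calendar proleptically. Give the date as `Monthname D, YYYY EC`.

Nehase 26, 913 EC

Both dates share Julian Day Number 2057684; in the Ethiopian calendar that is 26 Nehase 913 EC.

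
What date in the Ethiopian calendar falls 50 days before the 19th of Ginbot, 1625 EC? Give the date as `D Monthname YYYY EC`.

The starting date is JDN 2317645; 2317645 − 50 = 2317595.
JDN 2317595 corresponds to 29 Megabit 1625 EC.

29 Megabit 1625 EC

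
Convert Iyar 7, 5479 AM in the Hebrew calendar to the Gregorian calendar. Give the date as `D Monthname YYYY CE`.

Both dates share Julian Day Number 2349027; in the Gregorian calendar that is 26 April 1719 CE.

26 April 1719 CE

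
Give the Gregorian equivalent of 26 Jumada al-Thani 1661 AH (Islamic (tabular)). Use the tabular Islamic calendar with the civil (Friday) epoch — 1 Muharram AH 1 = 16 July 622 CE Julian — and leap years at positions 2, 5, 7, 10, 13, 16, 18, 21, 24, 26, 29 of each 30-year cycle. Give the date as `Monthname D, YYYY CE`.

Both dates share Julian Day Number 2536862; in the Gregorian calendar that is 4 August 2233 CE.

August 4, 2233 CE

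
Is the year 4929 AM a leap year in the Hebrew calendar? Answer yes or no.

Hebrew year 4929 is year 8 of its 19-year Metonic cycle; leap years are at positions 3, 6, 8, 11, 14, 17, 19, so it is a leap year (13 months).

yes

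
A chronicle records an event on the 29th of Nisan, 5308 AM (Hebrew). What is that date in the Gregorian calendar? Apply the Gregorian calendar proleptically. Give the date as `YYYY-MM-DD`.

1548-04-17

Julian Day Number of the source date = 2286562.
Converting JDN 2286562 to the Gregorian calendar gives 17 April 1548 CE.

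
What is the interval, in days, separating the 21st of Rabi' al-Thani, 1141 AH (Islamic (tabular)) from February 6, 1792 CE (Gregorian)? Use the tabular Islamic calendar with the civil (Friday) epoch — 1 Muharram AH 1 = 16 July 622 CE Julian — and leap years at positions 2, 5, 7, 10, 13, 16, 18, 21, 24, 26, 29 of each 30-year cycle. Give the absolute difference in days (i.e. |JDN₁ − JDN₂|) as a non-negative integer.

First date → JDN 2352527; second date → JDN 2375611.
The interval is |2352527 − 2375611| = 23084 days.

23084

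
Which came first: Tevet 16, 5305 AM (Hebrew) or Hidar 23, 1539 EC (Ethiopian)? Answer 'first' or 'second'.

first

Converting both to JDN: 2285369 vs 2286057; the smaller is the first.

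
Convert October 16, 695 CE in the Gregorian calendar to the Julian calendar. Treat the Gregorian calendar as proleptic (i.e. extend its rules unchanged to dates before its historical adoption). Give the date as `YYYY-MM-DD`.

For dates in this range the Gregorian date is 3 days ahead of the Julian.
16 October 695 Gregorian − 3 days → 13 October 695 Julian.

0695-10-13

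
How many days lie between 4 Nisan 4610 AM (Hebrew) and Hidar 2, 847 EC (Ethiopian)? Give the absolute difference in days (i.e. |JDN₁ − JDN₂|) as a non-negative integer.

First date → JDN 2031600; second date → JDN 2033283.
The interval is |2031600 − 2033283| = 1683 days.

1683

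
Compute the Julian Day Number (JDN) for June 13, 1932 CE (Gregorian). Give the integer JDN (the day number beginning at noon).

2426872

JDN 2451545 is 1 January 2000 CE (Gregorian); the target day is −24673 days from there, so JDN = 2426872.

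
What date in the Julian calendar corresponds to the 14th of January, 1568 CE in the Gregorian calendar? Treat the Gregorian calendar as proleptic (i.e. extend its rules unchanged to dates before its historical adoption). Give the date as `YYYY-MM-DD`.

For dates in this range the Gregorian date is 10 days ahead of the Julian.
14 January 1568 Gregorian − 10 days → 4 January 1568 Julian.

1568-01-04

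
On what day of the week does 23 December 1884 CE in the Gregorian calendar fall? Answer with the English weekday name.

JDN 2409534 mod 7 = 1, and JDN 0 was a Monday, so this is a Tuesday.

Tuesday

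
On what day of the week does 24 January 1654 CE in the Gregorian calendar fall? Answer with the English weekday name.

Saturday

JDN 2325195 mod 7 = 5, and JDN 0 was a Monday, so this is a Saturday.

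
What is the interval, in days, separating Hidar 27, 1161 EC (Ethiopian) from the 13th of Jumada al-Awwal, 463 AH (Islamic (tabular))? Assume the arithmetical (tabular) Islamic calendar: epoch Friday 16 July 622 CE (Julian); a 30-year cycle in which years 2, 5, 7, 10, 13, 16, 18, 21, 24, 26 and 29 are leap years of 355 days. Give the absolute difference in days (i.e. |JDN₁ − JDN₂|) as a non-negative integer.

First date → JDN 2147997; second date → JDN 2112287.
The interval is |2147997 − 2112287| = 35710 days.

35710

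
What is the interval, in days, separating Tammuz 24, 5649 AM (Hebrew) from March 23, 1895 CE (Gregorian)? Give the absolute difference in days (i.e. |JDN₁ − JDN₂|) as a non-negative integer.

First date → JDN 2411207; second date → JDN 2413276.
The interval is |2411207 − 2413276| = 2069 days.

2069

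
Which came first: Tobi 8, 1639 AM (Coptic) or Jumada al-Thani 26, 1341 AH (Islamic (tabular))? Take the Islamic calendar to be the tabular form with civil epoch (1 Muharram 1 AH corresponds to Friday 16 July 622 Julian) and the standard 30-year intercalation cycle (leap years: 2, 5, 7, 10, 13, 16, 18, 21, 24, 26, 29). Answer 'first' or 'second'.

first

Converting both to JDN: 2423436 vs 2423464; the smaller is the first.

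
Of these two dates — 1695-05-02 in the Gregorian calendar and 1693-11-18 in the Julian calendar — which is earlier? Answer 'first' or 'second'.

second

The two dates have Julian Day Numbers 2340268 and 2339748 respectively.
Since 2339748 < 2340268, the second date comes first.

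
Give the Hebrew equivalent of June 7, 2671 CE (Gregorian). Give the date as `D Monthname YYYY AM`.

Both dates share Julian Day Number 2696780; in the Hebrew calendar that is 8 Sivan 6431 AM.

8 Sivan 6431 AM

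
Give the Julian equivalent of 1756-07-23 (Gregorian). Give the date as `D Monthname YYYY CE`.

12 July 1756 CE

For dates in this range the Gregorian date is 11 days ahead of the Julian.
23 July 1756 Gregorian − 11 days → 12 July 1756 Julian.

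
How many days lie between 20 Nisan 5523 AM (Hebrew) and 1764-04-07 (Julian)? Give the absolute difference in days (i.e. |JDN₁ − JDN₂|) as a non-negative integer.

First date → JDN 2365075; second date → JDN 2365456.
The interval is |2365075 − 2365456| = 381 days.

381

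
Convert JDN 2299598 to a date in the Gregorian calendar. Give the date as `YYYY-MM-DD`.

JDN 2451545 is 1 Jan 2000; 2299598 is −151947 days from there.

1583-12-26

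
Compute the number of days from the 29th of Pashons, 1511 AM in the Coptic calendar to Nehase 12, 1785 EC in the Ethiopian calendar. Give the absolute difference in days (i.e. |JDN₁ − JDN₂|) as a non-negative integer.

657

JDN of the first date = 2376825.
JDN of the second date = 2376168.
|2376168 − 2376825| = 657.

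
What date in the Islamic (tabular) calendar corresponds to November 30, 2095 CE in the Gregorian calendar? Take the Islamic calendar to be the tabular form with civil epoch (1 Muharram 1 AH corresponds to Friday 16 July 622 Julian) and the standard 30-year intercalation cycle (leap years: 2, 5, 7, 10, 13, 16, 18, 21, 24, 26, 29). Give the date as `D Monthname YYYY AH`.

Julian Day Number of the source date = 2486577.
Converting JDN 2486577 to the tabular Islamic calendar gives 2 Sha'ban 1519 AH.

2 Sha'ban 1519 AH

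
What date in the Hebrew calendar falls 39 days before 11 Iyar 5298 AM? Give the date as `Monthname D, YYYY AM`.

Nisan 2, 5298 AM

JDN of 11 Iyar 5298 AM = 2282913.
2282913 − 39 = 2282874.
JDN 2282874 in the Hebrew calendar is Nisan 2, 5298 AM.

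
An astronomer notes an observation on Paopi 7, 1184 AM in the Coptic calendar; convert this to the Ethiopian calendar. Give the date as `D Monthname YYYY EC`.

7 Tikimt 1460 EC

The source date corresponds to 14 October 1467 in the proleptic Gregorian calendar (JDN 2257157).
That day falls on 7 Tikimt 1460 EC in the Ethiopian calendar.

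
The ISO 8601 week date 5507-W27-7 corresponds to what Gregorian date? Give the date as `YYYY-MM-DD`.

ISO week 1 of 5507 is the week containing the first Thursday of 5507.
Week 27, day 7 (Sunday) lands on 5507-07-07.

5507-07-07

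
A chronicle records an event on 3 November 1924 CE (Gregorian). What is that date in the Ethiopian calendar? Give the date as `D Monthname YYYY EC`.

24 Tikimt 1917 EC

Julian Day Number of the source date = 2424093.
Converting JDN 2424093 to the Ethiopian calendar gives 24 Tikimt 1917 EC.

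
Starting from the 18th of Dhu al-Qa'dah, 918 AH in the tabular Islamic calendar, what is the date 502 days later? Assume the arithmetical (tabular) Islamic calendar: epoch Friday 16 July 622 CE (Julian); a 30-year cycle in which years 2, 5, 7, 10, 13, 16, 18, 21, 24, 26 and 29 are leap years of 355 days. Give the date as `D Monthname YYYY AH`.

Counting 502 days forward from JDN 2273706 reaches JDN 2274208, which is 17 Rabi' al-Thani 920 AH.

17 Rabi' al-Thani 920 AH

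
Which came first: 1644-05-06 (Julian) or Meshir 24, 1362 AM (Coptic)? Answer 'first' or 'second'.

First date → JDN 2321655; second date → JDN 2322308.
JDN 2321655 < JDN 2322308, so the first date is earlier.

first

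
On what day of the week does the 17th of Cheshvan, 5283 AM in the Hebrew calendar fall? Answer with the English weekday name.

Friday

In the proleptic Gregorian calendar this is 17 November 1522 (JDN 2277279).
Since JDN mod 7 = 4 (0 = Monday), the day is Friday.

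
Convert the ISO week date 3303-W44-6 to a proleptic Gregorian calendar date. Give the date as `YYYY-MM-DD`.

ISO week 1 of 3303 is the week containing the first Thursday of 3303.
Week 44, day 6 (Saturday) lands on 3303-11-03.

3303-11-03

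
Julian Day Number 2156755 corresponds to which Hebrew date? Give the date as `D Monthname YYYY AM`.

JDN 2156755 is 22 November 1192 in the proleptic Gregorian calendar.
In the Hebrew calendar that day is 8 Kislev 4953 AM.

8 Kislev 4953 AM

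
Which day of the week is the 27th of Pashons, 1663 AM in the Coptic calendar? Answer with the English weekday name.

In the Gregorian calendar this is 4 June 1947 (JDN 2432341).
Since JDN mod 7 = 2 (0 = Monday), the day is Wednesday.

Wednesday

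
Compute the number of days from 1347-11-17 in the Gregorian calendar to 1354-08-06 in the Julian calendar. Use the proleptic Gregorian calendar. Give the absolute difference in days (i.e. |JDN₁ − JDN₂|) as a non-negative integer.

2462

First date → JDN 2213362; second date → JDN 2215824.
The interval is |2213362 − 2215824| = 2462 days.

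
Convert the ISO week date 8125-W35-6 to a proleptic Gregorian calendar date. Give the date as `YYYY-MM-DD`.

8125-09-01

ISO week 1 of 8125 is the week containing the first Thursday of 8125.
Week 35, day 6 (Saturday) lands on 8125-09-01.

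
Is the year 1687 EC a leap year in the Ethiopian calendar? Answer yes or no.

yes

1687 mod 4 = 3; in the Ethiopian calendar a year is leap when year mod 4 = 3, so it is a leap year.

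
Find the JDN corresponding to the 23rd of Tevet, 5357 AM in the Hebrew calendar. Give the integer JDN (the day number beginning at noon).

In the Gregorian calendar the same day is 13 January 1597.
JDN 2400001 is 17 November 1858 CE (Gregorian), MJD 0; the target day is −95636 days from there, so JDN = 2304365.

2304365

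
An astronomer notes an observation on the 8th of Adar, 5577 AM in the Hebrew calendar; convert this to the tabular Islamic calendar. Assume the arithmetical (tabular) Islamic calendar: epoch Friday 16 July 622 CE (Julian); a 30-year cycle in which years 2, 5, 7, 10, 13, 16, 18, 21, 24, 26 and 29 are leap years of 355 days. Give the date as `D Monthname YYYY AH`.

7 Rabi' al-Thani 1232 AH

Both dates share Julian Day Number 2384760; in the tabular Islamic calendar that is 7 Rabi' al-Thani 1232 AH.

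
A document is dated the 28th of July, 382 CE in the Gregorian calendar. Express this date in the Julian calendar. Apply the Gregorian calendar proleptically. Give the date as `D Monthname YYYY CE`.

The Julian–Gregorian offset here is 1 day (Julian trailing).
28 July 382 Gregorian − 1 day → 27 July 382 Julian.

27 July 382 CE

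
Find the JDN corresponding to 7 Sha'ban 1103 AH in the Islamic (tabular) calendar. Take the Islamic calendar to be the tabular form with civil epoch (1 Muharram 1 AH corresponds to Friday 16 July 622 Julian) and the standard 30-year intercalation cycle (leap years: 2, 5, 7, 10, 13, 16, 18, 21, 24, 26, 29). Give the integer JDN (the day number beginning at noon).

2339165

In the Gregorian calendar the same day is 24 April 1692.
JDN 2400001 is 17 November 1858 CE (Gregorian), MJD 0; the target day is −60836 days from there, so JDN = 2339165.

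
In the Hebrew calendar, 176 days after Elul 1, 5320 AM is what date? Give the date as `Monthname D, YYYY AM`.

The starting date is JDN 2291083; 2291083 + 176 = 2291259.
JDN 2291259 corresponds to Shevat 29, 5321 AM.

Shevat 29, 5321 AM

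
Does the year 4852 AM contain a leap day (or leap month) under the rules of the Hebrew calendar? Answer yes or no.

no

Hebrew year 4852 is year 7 of its 19-year Metonic cycle; leap years are at positions 3, 6, 8, 11, 14, 17, 19, so it is a common year (12 months).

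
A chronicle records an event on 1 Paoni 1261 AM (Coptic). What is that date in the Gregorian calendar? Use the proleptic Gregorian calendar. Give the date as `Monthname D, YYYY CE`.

June 5, 1545 CE

Julian Day Number of the source date = 2285515.
Converting JDN 2285515 to the Gregorian calendar gives 5 June 1545 CE.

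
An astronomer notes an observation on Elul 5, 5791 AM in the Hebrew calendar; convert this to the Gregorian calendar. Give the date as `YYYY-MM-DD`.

2031-08-24

Both dates share Julian Day Number 2463103; in the Gregorian calendar that is 24 August 2031 CE.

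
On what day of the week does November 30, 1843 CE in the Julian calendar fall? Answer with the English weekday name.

Tuesday

In the Gregorian calendar this is 12 December 1843 (JDN 2394547).
2394547 ≡ 1 (mod 7); counting from Monday = 0 gives Tuesday.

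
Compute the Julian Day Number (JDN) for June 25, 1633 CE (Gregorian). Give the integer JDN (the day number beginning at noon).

JDN 2451545 is 1 January 2000 CE (Gregorian); the target day is −133868 days from there, so JDN = 2317677.

2317677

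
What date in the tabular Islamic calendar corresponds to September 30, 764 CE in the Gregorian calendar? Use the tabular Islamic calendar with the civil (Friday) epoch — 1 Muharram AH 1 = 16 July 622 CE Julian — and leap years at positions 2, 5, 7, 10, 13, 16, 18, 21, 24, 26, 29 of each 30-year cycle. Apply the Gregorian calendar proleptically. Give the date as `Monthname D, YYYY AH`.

Both dates share Julian Day Number 2000378; in the tabular Islamic calendar that is 24 Rajab 147 AH.

Rajab 24, 147 AH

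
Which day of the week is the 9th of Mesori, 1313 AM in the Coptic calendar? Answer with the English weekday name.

Tuesday

Equivalently 12 August 1597 Gregorian, JDN 2304576.
Since JDN mod 7 = 1 (0 = Monday), the day is Tuesday.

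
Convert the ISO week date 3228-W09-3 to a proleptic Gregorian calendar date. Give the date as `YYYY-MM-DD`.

ISO week 1 of 3228 is the week containing the first Thursday of 3228.
Week 9, day 3 (Wednesday) lands on 3228-03-01.

3228-03-01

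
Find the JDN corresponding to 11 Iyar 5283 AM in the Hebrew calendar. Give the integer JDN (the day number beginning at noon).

2277449

In the proleptic Gregorian calendar the same day is 6 May 1523.
JDN 2299161 is 15 October 1582 CE (Gregorian); the target day is −21712 days from there, so JDN = 2277449.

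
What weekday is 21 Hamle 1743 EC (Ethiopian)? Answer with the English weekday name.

Monday

Equivalently 26 July 1751 Gregorian, JDN 2360806.
2360806 ≡ 0 (mod 7); counting from Monday = 0 gives Monday.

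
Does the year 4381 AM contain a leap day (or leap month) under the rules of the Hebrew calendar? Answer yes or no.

Hebrew year 4381 is year 11 of its 19-year Metonic cycle; leap years are at positions 3, 6, 8, 11, 14, 17, 19, so it is a leap year (13 months).

yes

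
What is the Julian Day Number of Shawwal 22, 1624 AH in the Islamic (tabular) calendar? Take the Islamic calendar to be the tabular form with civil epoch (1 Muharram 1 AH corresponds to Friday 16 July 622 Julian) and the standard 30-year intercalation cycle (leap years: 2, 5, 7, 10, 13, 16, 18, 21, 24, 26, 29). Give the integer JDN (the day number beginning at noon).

In the Gregorian calendar the same day is 1 January 2198.
JDN 2451545 is 1 January 2000 CE (Gregorian); the target day is +72319 days from there, so JDN = 2523864.

2523864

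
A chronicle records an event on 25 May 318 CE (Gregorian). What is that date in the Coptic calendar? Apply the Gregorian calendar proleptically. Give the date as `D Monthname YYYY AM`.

Julian Day Number of the source date = 1837351.
Converting JDN 1837351 to the Coptic calendar gives 29 Pashons 34 AM.

29 Pashons 34 AM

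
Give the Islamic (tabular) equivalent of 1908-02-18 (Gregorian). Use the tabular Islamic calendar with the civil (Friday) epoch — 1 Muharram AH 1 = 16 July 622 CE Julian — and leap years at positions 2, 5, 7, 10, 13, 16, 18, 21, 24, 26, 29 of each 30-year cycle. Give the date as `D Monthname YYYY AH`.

Both dates share Julian Day Number 2417990; in the tabular Islamic calendar that is 15 Muharram 1326 AH.

15 Muharram 1326 AH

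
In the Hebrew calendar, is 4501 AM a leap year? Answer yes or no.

yes

Hebrew year 4501 is year 17 of its 19-year Metonic cycle; leap years are at positions 3, 6, 8, 11, 14, 17, 19, so it is a leap year (13 months).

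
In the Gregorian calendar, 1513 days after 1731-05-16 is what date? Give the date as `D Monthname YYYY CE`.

7 July 1735 CE

JDN of 1731-05-16 = 2353430.
2353430 + 1513 = 2354943.
JDN 2354943 in the Gregorian calendar is 7 July 1735 CE.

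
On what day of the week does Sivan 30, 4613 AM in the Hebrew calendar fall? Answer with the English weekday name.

This is JDN 2032777 (14 June 853 Gregorian).
JDN 2032777 mod 7 = 5, and JDN 0 was a Monday, so this is a Saturday.

Saturday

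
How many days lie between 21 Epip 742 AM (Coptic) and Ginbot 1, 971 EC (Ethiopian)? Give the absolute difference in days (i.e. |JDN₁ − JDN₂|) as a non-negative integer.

First date → JDN 2096000; second date → JDN 2078753.
The interval is |2096000 − 2078753| = 17247 days.

17247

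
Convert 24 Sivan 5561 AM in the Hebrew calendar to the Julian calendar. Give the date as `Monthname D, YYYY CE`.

May 24, 1801 CE

Julian Day Number of the source date = 2379017.
Converting JDN 2379017 to the Julian calendar gives 24 May 1801 CE.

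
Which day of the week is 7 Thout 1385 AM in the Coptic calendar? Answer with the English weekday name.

Friday

Equivalently 14 September 1668 Gregorian, JDN 2330542.
JDN 2330542 mod 7 = 4, and JDN 0 was a Monday, so this is a Friday.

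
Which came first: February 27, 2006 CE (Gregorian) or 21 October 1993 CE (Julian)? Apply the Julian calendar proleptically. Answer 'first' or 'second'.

The two dates have Julian Day Numbers 2453794 and 2449295 respectively.
Since 2449295 < 2453794, the second date comes first.

second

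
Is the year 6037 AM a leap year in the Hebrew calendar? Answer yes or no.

Hebrew year 6037 is year 14 of its 19-year Metonic cycle; leap years are at positions 3, 6, 8, 11, 14, 17, 19, so it is a leap year (13 months).

yes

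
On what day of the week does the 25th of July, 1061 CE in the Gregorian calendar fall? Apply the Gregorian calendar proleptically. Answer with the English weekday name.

Since JDN mod 7 = 3 (0 = Monday), the day is Thursday.

Thursday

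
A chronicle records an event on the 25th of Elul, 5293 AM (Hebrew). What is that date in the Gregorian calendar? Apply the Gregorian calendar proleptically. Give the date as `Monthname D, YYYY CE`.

Julian Day Number of the source date = 2281244.
Converting JDN 2281244 to the Gregorian calendar gives 25 September 1533 CE.

September 25, 1533 CE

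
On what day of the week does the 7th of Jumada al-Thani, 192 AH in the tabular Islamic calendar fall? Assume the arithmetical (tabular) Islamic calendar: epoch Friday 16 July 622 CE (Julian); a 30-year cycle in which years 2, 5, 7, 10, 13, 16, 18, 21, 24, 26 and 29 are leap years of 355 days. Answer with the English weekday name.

Saturday

In the proleptic Gregorian calendar this is 12 April 808 (JDN 2016278).
Since JDN mod 7 = 5 (0 = Monday), the day is Saturday.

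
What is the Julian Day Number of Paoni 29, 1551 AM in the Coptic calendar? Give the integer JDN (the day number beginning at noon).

2391465

In the Gregorian calendar the same day is 5 July 1835.
JDN 2451545 is 1 January 2000 CE (Gregorian); the target day is −60080 days from there, so JDN = 2391465.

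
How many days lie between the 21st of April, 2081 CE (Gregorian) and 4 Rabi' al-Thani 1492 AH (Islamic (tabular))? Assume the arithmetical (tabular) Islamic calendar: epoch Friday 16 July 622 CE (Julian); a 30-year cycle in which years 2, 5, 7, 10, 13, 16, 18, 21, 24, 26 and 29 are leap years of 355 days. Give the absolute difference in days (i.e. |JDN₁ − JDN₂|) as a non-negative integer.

JDN of the first date = 2481241.
JDN of the second date = 2476893.
|2476893 − 2481241| = 4348.

4348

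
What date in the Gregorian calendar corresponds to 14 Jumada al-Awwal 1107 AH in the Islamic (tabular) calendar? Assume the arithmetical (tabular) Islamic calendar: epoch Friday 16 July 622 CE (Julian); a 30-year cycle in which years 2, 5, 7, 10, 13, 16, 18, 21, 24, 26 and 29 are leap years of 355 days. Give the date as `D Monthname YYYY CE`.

Both dates share Julian Day Number 2340501; in the Gregorian calendar that is 21 December 1695 CE.

21 December 1695 CE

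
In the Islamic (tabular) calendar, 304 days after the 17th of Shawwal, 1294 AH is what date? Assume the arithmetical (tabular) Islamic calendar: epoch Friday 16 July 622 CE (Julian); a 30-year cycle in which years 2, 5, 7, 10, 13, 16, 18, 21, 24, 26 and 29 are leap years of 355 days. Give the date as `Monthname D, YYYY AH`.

Counting 304 days forward from JDN 2406918 reaches JDN 2407222, which is Sha'ban 26, 1295 AH.

Sha'ban 26, 1295 AH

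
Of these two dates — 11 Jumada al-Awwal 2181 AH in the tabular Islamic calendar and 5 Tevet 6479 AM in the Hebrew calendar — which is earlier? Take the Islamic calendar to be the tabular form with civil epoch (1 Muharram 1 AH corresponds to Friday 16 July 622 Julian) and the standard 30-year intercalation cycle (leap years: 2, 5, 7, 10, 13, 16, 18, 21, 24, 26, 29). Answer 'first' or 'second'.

second

The two dates have Julian Day Numbers 2721087 and 2714141 respectively.
Since 2714141 < 2721087, the second date comes first.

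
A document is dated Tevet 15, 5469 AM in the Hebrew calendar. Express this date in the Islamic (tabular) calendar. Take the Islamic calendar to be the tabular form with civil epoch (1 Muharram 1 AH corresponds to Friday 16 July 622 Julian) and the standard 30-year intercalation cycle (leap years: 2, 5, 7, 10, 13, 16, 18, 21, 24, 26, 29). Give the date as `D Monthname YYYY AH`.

The source date corresponds to 28 December 1708 in the Gregorian calendar (JDN 2345256).
That day falls on 15 Shawwal 1120 AH in the tabular Islamic calendar.

15 Shawwal 1120 AH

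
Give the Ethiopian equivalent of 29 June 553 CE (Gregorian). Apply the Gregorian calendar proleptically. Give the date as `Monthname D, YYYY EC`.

Julian Day Number of the source date = 1923219.
Converting JDN 1923219 to the Ethiopian calendar gives 3 Hamle 545 EC.

Hamle 3, 545 EC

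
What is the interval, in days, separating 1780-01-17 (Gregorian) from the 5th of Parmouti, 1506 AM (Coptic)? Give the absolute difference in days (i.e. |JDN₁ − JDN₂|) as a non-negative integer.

3737

First date → JDN 2371208; second date → JDN 2374945.
The interval is |2371208 − 2374945| = 3737 days.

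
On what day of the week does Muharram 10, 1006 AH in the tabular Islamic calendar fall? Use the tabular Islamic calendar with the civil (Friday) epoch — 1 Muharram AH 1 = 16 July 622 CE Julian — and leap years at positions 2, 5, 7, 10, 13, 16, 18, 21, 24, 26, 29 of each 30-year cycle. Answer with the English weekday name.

Saturday

This is JDN 2304587 (23 August 1597 Gregorian).
2304587 ≡ 5 (mod 7); counting from Monday = 0 gives Saturday.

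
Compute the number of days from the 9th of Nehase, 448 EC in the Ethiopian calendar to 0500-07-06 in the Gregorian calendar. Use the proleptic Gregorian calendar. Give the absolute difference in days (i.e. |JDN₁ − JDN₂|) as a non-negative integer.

First date → JDN 1887826; second date → JDN 1903868.
The interval is |1887826 − 1903868| = 16042 days.

16042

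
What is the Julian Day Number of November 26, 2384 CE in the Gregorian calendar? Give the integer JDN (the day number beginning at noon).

JDN 2299161 is 15 October 1582 CE (Gregorian); the target day is +292967 days from there, so JDN = 2592128.

2592128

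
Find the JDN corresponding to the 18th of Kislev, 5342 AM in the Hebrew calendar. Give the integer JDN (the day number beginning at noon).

In the proleptic Gregorian calendar the same day is 23 November 1581.
JDN 2299161 is 15 October 1582 CE (Gregorian); the target day is −326 days from there, so JDN = 2298835.

2298835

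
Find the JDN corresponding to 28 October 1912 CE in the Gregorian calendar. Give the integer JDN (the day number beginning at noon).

JDN 2400001 is 17 November 1858 CE (Gregorian), MJD 0; the target day is +19703 days from there, so JDN = 2419704.

2419704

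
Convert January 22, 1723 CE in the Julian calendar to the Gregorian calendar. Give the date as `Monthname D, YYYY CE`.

February 2, 1723 CE

For dates in this range the Gregorian date is 11 days ahead of the Julian.
22 January 1723 Julian + 11 days → 2 February 1723 Gregorian.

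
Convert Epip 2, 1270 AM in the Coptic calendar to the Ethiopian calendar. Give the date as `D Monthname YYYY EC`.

The source date corresponds to 6 July 1554 in the proleptic Gregorian calendar (JDN 2288833).
That day falls on 2 Hamle 1546 EC in the Ethiopian calendar.

2 Hamle 1546 EC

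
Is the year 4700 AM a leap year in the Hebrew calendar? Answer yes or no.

no

Hebrew year 4700 is year 7 of its 19-year Metonic cycle; leap years are at positions 3, 6, 8, 11, 14, 17, 19, so it is a common year (12 months).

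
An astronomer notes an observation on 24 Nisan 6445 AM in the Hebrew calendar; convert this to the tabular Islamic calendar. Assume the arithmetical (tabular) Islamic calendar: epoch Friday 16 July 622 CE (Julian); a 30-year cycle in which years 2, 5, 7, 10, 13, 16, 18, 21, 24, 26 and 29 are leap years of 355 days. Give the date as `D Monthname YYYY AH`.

23 Muharram 2127 AH

Julian Day Number of the source date = 2701846.
Converting JDN 2701846 to the tabular Islamic calendar gives 23 Muharram 2127 AH.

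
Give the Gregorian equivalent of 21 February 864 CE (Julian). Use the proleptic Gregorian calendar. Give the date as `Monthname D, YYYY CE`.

February 25, 864 CE

At this point the Julian calendar is 4 days behind the Gregorian.
21 February 864 Julian + 4 days → 25 February 864 Gregorian.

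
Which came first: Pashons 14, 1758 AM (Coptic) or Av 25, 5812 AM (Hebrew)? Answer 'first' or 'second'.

first

Converting both to JDN: 2467027 vs 2470770; the smaller is the first.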